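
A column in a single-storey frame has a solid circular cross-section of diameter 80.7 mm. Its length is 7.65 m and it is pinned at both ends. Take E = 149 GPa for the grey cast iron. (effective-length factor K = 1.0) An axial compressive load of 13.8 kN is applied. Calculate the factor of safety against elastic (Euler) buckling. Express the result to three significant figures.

I = πd⁴/64 = π×80.7⁴/64 = 2.082×10^6 mm⁴
I = 2.082×10^6 mm⁴ = 2.082×10^-6 m⁴
Effective length L_e = K·L = 1 × 7.65 = 7.650 m
P_cr = π²EI / L_e² = π² × 149×10⁹ × 2.082×10^-6 / 7.650² = 5.232×10^4 N
Factor of safety n = P_cr / P = 52.315 / 13.8 = 3.79

n ≈ 3.79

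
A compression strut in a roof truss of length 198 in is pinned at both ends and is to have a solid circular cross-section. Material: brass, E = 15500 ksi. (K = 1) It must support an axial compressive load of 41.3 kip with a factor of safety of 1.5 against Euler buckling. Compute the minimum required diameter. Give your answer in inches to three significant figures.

d ≈ 4.24 in

Required P_cr = n·P = 1.5 × 41.3 = 61.95 kip
L_e = K·L = 1 × 198 = 198.0 in
Required I = P_cr·L_e²/(π²E) = 6.195×10^4 × 198.0² / (π² × 1.55×10^7) = 15.88 in⁴
Solid circle: I = πd⁴/64  ⇒  d = (64I/π)^(1/4) = (64×15.88/π)^(1/4) = 4.24 in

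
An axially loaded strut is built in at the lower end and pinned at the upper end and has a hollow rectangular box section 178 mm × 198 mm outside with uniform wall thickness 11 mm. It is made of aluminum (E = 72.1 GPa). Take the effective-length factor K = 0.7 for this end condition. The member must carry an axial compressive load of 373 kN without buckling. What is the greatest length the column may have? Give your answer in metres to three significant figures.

L_max ≈ 12.1 m

Inner dimensions: h_i = 198 − 2×11 = 176.0 mm, b_i = 178 − 2×11 = 156.0 mm
Weak-axis I_min = (h_o·b_o³ − h_i·b_i³)/12 with b_o = 178, b_i = 156.0 mm (shorter outer/inner sides).
I_min = (198×178³ − 176.0×156.0³)/12 = 3.738×10^7 mm⁴
I = 3.738×10^-5 m⁴
At the buckling limit P_cr = P = 3.730×10^5 N
From P_cr = π²EI/(K·L)²:  L = (1/K)·√(π²EI/P_cr) = (1/0.7)·√(π²×7.21×10^10×3.738×10^-5/3.730×10^5)
L = 12.1 m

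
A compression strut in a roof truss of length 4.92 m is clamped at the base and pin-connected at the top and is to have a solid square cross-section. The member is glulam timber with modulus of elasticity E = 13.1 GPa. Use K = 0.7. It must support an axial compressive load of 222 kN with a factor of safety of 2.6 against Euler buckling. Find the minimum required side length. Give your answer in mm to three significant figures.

a ≈ 159 mm

Required P_cr = n·P = 2.6 × 222 = 577.2 kN
L_e = K·L = 0.7 × 4.92 = 3.444 m
Required I = P_cr·L_e²/(π²E) = 5.772×10^5 × 3.444² / (π² × 1.31×10^10) = 5.295×10^-5 m⁴
I_req = 5.295×10^7 mm⁴
Solid square: I = a⁴/12  ⇒  a = (12I)^(1/4) = (12×5.295×10^7)^(1/4) = 159 mm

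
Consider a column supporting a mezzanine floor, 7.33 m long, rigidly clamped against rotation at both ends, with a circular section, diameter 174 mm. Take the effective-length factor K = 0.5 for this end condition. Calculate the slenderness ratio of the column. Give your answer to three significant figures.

λ ≈ 84.3

For a solid circle r = d/4 = 174/4 = 43.50 mm
L_e = K·L = 0.5 × 7.33 m = 3.665 m = 3665.0 mm
λ = L_e / r_min = 3665.0 / 43.50 = 84.3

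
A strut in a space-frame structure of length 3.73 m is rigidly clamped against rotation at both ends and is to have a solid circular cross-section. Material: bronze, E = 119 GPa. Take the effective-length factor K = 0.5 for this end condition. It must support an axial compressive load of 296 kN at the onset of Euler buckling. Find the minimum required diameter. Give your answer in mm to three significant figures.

d ≈ 65.0 mm

L_e = K·L = 0.5 × 3.73 = 1.865 m
Required I = P_cr·L_e²/(π²E) = 2.960×10^5 × 1.865² / (π² × 1.19×10^11) = 8.766×10^-7 m⁴
I_req = 8.766×10^5 mm⁴
Solid circle: I = πd⁴/64  ⇒  d = (64I/π)^(1/4) = (64×8.766×10^5/π)^(1/4) = 65.0 mm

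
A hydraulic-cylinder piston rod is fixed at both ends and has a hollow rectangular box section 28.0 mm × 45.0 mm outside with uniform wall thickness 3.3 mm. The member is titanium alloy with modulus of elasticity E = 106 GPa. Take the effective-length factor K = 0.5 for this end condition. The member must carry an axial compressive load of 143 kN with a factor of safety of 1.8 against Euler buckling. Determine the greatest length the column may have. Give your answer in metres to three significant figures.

Inner dimensions: h_i = 45.0 − 2×3.3 = 38.40 mm, b_i = 28.0 − 2×3.3 = 21.40 mm
Weak-axis I_min = (h_o·b_o³ − h_i·b_i³)/12 with b_o = 28.0, b_i = 21.40 mm (shorter outer/inner sides).
I_min = (45.0×28.0³ − 38.40×21.40³)/12 = 5.096×10^4 mm⁴
I = 5.096×10^-8 m⁴
Required critical load P_cr = n·P = 1.8 × 143 = 257.4 kN = 2.574×10^5 N
From P_cr = π²EI/(K·L)²:  L = (1/K)·√(π²EI/P_cr) = (1/0.5)·√(π²×1.06×10^11×5.096×10^-8/2.574×10^5)
L = 0.910 m

L_max ≈ 0.910 m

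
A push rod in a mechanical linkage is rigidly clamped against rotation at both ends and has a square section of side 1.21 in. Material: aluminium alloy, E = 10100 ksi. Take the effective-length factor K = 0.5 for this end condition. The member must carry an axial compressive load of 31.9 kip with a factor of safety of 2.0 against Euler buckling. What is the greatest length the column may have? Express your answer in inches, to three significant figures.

L_max ≈ 33.4 in

I = a⁴/12 = 1.21⁴/12 = 0.1786 in⁴
Required critical load P_cr = n·P = 2.0 × 31.9 = 63.80 kip = 6.380×10^4 lb
From P_cr = π²EI/(K·L)²:  L = (1/K)·√(π²EI/P_cr) = (1/0.5)·√(π²×1.01×10^7×0.1786/6.380×10^4)
L = 33.4 in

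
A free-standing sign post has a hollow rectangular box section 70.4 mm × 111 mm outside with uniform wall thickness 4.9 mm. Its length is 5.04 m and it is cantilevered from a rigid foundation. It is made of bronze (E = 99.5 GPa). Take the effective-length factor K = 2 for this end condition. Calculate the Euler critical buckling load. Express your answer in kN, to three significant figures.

Inner dimensions: h_i = 111 − 2×4.9 = 101.2 mm, b_i = 70.4 − 2×4.9 = 60.60 mm
Weak-axis I_min = (h_o·b_o³ − h_i·b_i³)/12 with b_o = 70.4, b_i = 60.60 mm (shorter outer/inner sides).
I_min = (111×70.4³ − 101.2×60.60³)/12 = 1.351×10^6 mm⁴
I = 1.351×10^6 mm⁴ = 1.351×10^-6 m⁴
Effective length L_e = K·L = 2 × 5.04 = 10.08 m
P_cr = π²EI / L_e² = π² × 99.5×10⁹ × 1.351×10^-6 / 10.08² = 1.305×10^4 N

P_cr ≈ 13.1 kN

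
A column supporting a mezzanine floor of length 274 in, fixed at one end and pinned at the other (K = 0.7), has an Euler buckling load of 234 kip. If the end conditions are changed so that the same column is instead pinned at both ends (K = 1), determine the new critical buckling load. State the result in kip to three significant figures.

P_cr ≈ 115 kip

P_cr ∝ 1/K², so P_cr,new = P_cr,old × (K_old/K_new)² = 234 × (0.7/1)²
= 234 × 0.4900 = 115 kip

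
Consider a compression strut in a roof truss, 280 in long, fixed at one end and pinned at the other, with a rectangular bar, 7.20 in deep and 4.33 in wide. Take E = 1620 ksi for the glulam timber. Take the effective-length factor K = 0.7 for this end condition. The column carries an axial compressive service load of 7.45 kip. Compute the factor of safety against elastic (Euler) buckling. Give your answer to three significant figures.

n ≈ 2.72

Buckling occurs about the weak axis: I_min = h·b³/12 with b = 4.33 in (the shorter side).
I_min = 7.20×4.33³/12 = 48.71 in⁴
Effective length L_e = K·L = 0.7 × 280 = 196.0 in
P_cr = π²EI / L_e² = π² × 1620×10³ × 48.71 / 196.0² = 2.027×10^4 lb
Factor of safety n = P_cr / P = 20.273 / 7.45 = 2.72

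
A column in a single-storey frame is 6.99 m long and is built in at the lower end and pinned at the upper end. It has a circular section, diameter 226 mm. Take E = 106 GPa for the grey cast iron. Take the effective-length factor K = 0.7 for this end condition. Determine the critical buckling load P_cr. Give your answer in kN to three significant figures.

P_cr ≈ 5600 kN

I = πd⁴/64 = π×226⁴/64 = 1.281×10^8 mm⁴
I = 1.281×10^8 mm⁴ = 1.281×10^-4 m⁴
Effective length L_e = K·L = 0.7 × 6.99 = 4.893 m
P_cr = π²EI / L_e² = π² × 106×10⁹ × 1.281×10^-4 / 4.893² = 5.596×10^6 N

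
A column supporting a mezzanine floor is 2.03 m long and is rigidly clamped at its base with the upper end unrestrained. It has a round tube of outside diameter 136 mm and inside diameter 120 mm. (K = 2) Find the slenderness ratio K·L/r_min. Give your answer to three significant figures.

d_o = 136 mm, d_i = 120 mm
I = π(d_o⁴ − d_i⁴)/64 = π(136⁴ − 120.0⁴)/64 = 6.614×10^6 mm⁴
A = 3.217×10^3 mm²;  r_min = √(I/A) = √(6.614×10^6/3.217×10^3) = 45.34 mm
L_e = K·L = 2 × 2.03 m = 4.060 m = 4060.0 mm
λ = L_e / r_min = 4060.0 / 45.34 = 89.5

λ ≈ 89.5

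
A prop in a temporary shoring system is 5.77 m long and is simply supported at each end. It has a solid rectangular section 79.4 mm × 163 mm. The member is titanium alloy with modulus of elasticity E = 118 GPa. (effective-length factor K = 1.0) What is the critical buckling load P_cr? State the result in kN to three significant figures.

Buckling occurs about the weak axis: I_min = h·b³/12 with b = 79.4 mm (the shorter side).
I_min = 163×79.4³/12 = 6.799×10^6 mm⁴
I = 6.799×10^6 mm⁴ = 6.799×10^-6 m⁴
Effective length L_e = K·L = 1 × 5.77 = 5.770 m
P_cr = π²EI / L_e² = π² × 118×10⁹ × 6.799×10^-6 / 5.770² = 2.378×10^5 N

P_cr ≈ 238 kN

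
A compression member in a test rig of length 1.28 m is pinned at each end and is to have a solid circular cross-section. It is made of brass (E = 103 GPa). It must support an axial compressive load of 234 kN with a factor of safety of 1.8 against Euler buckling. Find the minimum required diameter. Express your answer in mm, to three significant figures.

d ≈ 61.0 mm

Required P_cr = n·P = 1.8 × 234 = 421.2 kN
L_e = K·L = 1 × 1.28 = 1.280 m
Required I = P_cr·L_e²/(π²E) = 4.212×10^5 × 1.280² / (π² × 1.03×10^11) = 6.788×10^-7 m⁴
I_req = 6.788×10^5 mm⁴
Solid circle: I = πd⁴/64  ⇒  d = (64I/π)^(1/4) = (64×6.788×10^5/π)^(1/4) = 61.0 mm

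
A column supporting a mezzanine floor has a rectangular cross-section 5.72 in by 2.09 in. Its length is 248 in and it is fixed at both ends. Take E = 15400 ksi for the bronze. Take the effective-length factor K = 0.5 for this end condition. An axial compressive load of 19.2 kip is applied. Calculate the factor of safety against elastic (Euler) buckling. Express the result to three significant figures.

n ≈ 2.24

Buckling occurs about the weak axis: I_min = h·b³/12 with b = 2.09 in (the shorter side).
I_min = 5.72×2.09³/12 = 4.352 in⁴
Effective length L_e = K·L = 0.5 × 248 = 124.0 in
P_cr = π²EI / L_e² = π² × 15400×10³ × 4.352 / 124.0² = 4.302×10^4 lb
Factor of safety n = P_cr / P = 43.016 / 19.2 = 2.24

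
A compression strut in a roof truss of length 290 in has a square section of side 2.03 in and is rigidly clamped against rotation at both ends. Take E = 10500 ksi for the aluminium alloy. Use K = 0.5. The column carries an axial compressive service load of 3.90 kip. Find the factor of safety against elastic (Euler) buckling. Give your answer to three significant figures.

I = a⁴/12 = 2.03⁴/12 = 1.415 in⁴
Effective length L_e = K·L = 0.5 × 290 = 145.0 in
P_cr = π²EI / L_e² = π² × 10500×10³ × 1.415 / 145.0² = 6.975×10^3 lb
Factor of safety n = P_cr / P = 6.9752 / 3.90 = 1.79

n ≈ 1.79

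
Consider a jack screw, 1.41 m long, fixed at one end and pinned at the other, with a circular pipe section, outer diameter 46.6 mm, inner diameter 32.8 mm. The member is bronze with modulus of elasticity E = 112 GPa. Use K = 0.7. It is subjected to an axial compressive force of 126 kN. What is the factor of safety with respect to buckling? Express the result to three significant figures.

n ≈ 1.57

d_o = 46.6 mm, d_i = 32.8 mm
I = π(d_o⁴ − d_i⁴)/64 = π(46.6⁴ − 32.80⁴)/64 = 1.747×10^5 mm⁴
I = 1.747×10^5 mm⁴ = 1.747×10^-7 m⁴
Effective length L_e = K·L = 0.7 × 1.41 = 0.9870 m
P_cr = π²EI / L_e² = π² × 112×10⁹ × 1.747×10^-7 / 0.9870² = 1.982×10^5 N
Factor of safety n = P_cr / P = 198.19 / 126 = 1.57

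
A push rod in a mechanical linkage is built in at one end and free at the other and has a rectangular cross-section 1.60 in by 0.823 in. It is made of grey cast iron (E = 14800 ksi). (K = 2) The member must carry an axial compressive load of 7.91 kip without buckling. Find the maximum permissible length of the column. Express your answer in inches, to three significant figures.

Buckling occurs about the weak axis: I_min = h·b³/12 with b = 0.823 in (the shorter side).
I_min = 1.60×0.823³/12 = 7.433×10^-2 in⁴
At the buckling limit P_cr = P = 7.910×10^3 lb
From P_cr = π²EI/(K·L)²:  L = (1/K)·√(π²EI/P_cr) = (1/2)·√(π²×1.48×10^7×7.433×10^-2/7.910×10^3)
L = 18.5 in

L_max ≈ 18.5 in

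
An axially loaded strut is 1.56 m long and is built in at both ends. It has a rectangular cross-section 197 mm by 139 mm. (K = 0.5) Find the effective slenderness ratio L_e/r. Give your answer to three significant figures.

λ ≈ 19.4

For a rectangle r_min = b/√12 = 139/√12 = 40.13 mm
L_e = K·L = 0.5 × 1.56 m = 0.7800 m = 780.00 mm
λ = L_e / r_min = 780.00 / 40.13 = 19.4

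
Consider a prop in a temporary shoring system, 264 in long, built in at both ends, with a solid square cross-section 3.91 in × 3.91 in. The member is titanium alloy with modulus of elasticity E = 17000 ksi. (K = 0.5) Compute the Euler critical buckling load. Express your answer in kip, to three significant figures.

I = a⁴/12 = 3.91⁴/12 = 19.48 in⁴
Effective length L_e = K·L = 0.5 × 264 = 132.0 in
P_cr = π²EI / L_e² = π² × 17000×10³ × 19.48 / 132.0² = 1.876×10^5 lb

P_cr ≈ 188 kip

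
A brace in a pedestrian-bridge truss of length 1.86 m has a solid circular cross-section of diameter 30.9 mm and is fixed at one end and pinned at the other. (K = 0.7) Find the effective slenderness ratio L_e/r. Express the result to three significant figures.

λ ≈ 169

I = πd⁴/64 = π×30.9⁴/64 = 4.475×10^4 mm⁴
A = 749.9 mm²;  r_min = √(I/A) = √(4.475×10^4/749.9) = 7.725 mm
L_e = K·L = 0.7 × 1.86 m = 1.302 m = 1302.0 mm
λ = L_e / r_min = 1302.0 / 7.725 = 169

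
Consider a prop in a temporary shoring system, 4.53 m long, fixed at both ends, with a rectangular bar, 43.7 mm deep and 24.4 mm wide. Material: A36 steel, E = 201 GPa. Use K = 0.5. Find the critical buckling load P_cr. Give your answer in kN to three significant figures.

P_cr ≈ 20.5 kN

Buckling occurs about the weak axis: I_min = h·b³/12 with b = 24.4 mm (the shorter side).
I_min = 43.7×24.4³/12 = 5.290×10^4 mm⁴
I = 5.290×10^4 mm⁴ = 5.290×10^-8 m⁴
Effective length L_e = K·L = 0.5 × 4.53 = 2.265 m
P_cr = π²EI / L_e² = π² × 201×10⁹ × 5.290×10^-8 / 2.265² = 2.046×10^4 N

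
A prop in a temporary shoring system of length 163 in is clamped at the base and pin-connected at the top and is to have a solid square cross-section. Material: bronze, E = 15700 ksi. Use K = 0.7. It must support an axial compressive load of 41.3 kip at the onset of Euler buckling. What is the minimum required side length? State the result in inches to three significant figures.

L_e = K·L = 0.7 × 163 = 114.1 in
Required I = P_cr·L_e²/(π²E) = 4.130×10^4 × 114.1² / (π² × 1.57×10^7) = 3.470 in⁴
Solid square: I = a⁴/12  ⇒  a = (12I)^(1/4) = (12×3.470)^(1/4) = 2.54 in

a ≈ 2.54 in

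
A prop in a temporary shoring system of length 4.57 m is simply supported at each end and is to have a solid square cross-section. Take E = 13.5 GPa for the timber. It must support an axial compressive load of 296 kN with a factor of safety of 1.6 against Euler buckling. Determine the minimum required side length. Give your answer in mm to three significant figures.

Required P_cr = n·P = 1.6 × 296 = 473.6 kN
L_e = K·L = 1 × 4.57 = 4.570 m
Required I = P_cr·L_e²/(π²E) = 4.736×10^5 × 4.570² / (π² × 1.35×10^10) = 7.424×10^-5 m⁴
I_req = 7.424×10^7 mm⁴
Solid square: I = a⁴/12  ⇒  a = (12I)^(1/4) = (12×7.424×10^7)^(1/4) = 173 mm

a ≈ 173 mm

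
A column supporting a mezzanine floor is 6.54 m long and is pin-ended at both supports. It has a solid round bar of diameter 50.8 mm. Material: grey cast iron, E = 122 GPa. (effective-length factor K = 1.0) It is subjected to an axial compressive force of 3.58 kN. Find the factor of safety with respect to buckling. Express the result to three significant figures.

I = πd⁴/64 = π×50.8⁴/64 = 3.269×10^5 mm⁴
I = 3.269×10^5 mm⁴ = 3.269×10^-7 m⁴
Effective length L_e = K·L = 1 × 6.54 = 6.540 m
P_cr = π²EI / L_e² = π² × 122×10⁹ × 3.269×10^-7 / 6.540² = 9.203×10^3 N
Factor of safety n = P_cr / P = 9.2030 / 3.58 = 2.57

n ≈ 2.57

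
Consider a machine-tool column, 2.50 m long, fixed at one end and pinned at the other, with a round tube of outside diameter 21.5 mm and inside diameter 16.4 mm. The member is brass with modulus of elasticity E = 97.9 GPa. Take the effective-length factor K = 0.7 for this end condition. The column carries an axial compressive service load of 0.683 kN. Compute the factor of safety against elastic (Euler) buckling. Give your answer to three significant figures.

n ≈ 3.20

d_o = 21.5 mm, d_i = 16.4 mm
I = π(d_o⁴ − d_i⁴)/64 = π(21.5⁴ − 16.40⁴)/64 = 6.938×10^3 mm⁴
I = 6.938×10^3 mm⁴ = 6.938×10^-9 m⁴
Effective length L_e = K·L = 0.7 × 2.50 = 1.750 m
P_cr = π²EI / L_e² = π² × 97.9×10⁹ × 6.938×10^-9 / 1.750² = 2.189×10^3 N
Factor of safety n = P_cr / P = 2.1889 / 0.683 = 3.20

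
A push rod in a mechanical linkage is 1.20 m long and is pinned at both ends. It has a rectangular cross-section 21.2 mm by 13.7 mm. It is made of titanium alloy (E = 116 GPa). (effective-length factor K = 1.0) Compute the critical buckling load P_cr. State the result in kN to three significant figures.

Buckling occurs about the weak axis: I_min = h·b³/12 with b = 13.7 mm (the shorter side).
I_min = 21.2×13.7³/12 = 4.543×10^3 mm⁴
I = 4.543×10^3 mm⁴ = 4.543×10^-9 m⁴
Effective length L_e = K·L = 1 × 1.20 = 1.200 m
P_cr = π²EI / L_e² = π² × 116×10⁹ × 4.543×10^-9 / 1.200² = 3.612×10^3 N

P_cr ≈ 3.61 kN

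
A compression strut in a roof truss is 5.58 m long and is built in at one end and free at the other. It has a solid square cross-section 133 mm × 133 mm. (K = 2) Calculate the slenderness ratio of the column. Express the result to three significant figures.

For a square r = a/√12 = 133/√12 = 38.39 mm
L_e = K·L = 2 × 5.58 m = 11.16 m = 11160 mm
λ = L_e / r_min = 11160 / 38.39 = 291

λ ≈ 291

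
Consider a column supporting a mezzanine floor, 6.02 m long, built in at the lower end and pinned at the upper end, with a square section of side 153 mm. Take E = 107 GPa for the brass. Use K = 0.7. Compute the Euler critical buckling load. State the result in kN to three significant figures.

P_cr ≈ 2720 kN

I = a⁴/12 = 153⁴/12 = 4.567×10^7 mm⁴
I = 4.567×10^7 mm⁴ = 4.567×10^-5 m⁴
Effective length L_e = K·L = 0.7 × 6.02 = 4.214 m
P_cr = π²EI / L_e² = π² × 107×10⁹ × 4.567×10^-5 / 4.214² = 2.716×10^6 N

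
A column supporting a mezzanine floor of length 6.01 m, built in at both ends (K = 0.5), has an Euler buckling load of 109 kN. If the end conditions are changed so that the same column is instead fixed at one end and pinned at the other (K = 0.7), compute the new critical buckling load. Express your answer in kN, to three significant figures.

P_cr ≈ 55.6 kN

P_cr ∝ 1/K², so P_cr,new = P_cr,old × (K_old/K_new)² = 109 × (0.5/0.7)²
= 109 × 0.5102 = 55.6 kN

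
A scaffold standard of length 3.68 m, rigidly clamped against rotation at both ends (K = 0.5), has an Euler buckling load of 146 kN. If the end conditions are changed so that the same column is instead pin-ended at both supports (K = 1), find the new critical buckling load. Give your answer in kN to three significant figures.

P_cr ∝ 1/K², so P_cr,new = P_cr,old × (K_old/K_new)² = 146 × (0.5/1)²
= 146 × 0.2500 = 36.5 kN

P_cr ≈ 36.5 kN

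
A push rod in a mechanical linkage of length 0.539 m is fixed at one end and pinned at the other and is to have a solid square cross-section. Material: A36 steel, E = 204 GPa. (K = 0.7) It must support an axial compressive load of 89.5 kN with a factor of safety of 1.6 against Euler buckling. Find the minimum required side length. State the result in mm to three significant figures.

a ≈ 18.7 mm

Required P_cr = n·P = 1.6 × 89.5 = 143.2 kN
L_e = K·L = 0.7 × 0.539 = 0.3773 m
Required I = P_cr·L_e²/(π²E) = 1.432×10^5 × 0.3773² / (π² × 2.04×10^11) = 1.012×10^-8 m⁴
I_req = 1.012×10^4 mm⁴
Solid square: I = a⁴/12  ⇒  a = (12I)^(1/4) = (12×1.012×10^4)^(1/4) = 18.7 mm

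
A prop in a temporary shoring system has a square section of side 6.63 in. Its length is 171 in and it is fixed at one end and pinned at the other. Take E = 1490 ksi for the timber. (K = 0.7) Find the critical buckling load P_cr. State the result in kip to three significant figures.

I = a⁴/12 = 6.63⁴/12 = 161.0 in⁴
Effective length L_e = K·L = 0.7 × 171 = 119.7 in
P_cr = π²EI / L_e² = π² × 1490×10³ × 161.0 / 119.7² = 1.653×10^5 lb

P_cr ≈ 165 kip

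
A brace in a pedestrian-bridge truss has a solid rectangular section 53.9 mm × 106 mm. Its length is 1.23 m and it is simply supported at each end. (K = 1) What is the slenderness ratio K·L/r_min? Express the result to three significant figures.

For a rectangle r_min = b/√12 = 53.9/√12 = 15.56 mm
L_e = K·L = 1 × 1.23 m = 1.230 m = 1230.0 mm
λ = L_e / r_min = 1230.0 / 15.56 = 79.1

λ ≈ 79.1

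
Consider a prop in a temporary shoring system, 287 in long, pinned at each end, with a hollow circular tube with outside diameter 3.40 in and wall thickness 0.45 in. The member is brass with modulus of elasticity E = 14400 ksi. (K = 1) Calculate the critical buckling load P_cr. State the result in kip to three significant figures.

P_cr ≈ 8.01 kip

Inner diameter d_i = 3.40 − 2×0.45 = 2.500 in
I = π(d_o⁴ − d_i⁴)/64 = π(3.40⁴ − 2.500⁴)/64 = 4.642 in⁴
Effective length L_e = K·L = 1 × 287 = 287.0 in
P_cr = π²EI / L_e² = π² × 14400×10³ × 4.642 / 287.0² = 8.010×10^3 lb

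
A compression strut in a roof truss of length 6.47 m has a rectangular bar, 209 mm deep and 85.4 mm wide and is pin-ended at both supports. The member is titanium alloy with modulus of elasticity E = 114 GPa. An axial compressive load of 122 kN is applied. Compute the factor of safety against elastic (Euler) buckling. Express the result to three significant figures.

n ≈ 2.39

Buckling occurs about the weak axis: I_min = h·b³/12 with b = 85.4 mm (the shorter side).
I_min = 209×85.4³/12 = 1.085×10^7 mm⁴
I = 1.085×10^7 mm⁴ = 1.085×10^-5 m⁴
Effective length L_e = K·L = 1 × 6.47 = 6.470 m
P_cr = π²EI / L_e² = π² × 114×10⁹ × 1.085×10^-5 / 6.470² = 2.916×10^5 N
Factor of safety n = P_cr / P = 291.56 / 122 = 2.39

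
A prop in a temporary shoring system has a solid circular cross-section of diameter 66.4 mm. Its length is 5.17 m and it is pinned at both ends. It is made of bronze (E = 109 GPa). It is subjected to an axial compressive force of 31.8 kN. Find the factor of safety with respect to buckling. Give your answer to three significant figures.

n ≈ 1.21

I = πd⁴/64 = π×66.4⁴/64 = 9.542×10^5 mm⁴
I = 9.542×10^5 mm⁴ = 9.542×10^-7 m⁴
Effective length L_e = K·L = 1 × 5.17 = 5.170 m
P_cr = π²EI / L_e² = π² × 109×10⁹ × 9.542×10^-7 / 5.170² = 3.840×10^4 N
Factor of safety n = P_cr / P = 38.405 / 31.8 = 1.21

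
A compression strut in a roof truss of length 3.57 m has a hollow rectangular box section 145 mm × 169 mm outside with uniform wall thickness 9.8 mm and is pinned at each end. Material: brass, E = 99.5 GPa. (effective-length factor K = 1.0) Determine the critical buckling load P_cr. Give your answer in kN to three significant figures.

Inner dimensions: h_i = 169 − 2×9.8 = 149.4 mm, b_i = 145 − 2×9.8 = 125.4 mm
Weak-axis I_min = (h_o·b_o³ − h_i·b_i³)/12 with b_o = 145, b_i = 125.4 mm (shorter outer/inner sides).
I_min = (169×145³ − 149.4×125.4³)/12 = 1.838×10^7 mm⁴
I = 1.838×10^7 mm⁴ = 1.838×10^-5 m⁴
Effective length L_e = K·L = 1 × 3.57 = 3.570 m
P_cr = π²EI / L_e² = π² × 99.5×10⁹ × 1.838×10^-5 / 3.570² = 1.417×10^6 N

P_cr ≈ 1420 kN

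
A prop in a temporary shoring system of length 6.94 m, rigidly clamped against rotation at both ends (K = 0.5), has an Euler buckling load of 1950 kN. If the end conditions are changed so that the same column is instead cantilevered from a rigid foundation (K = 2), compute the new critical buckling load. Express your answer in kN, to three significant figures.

P_cr ∝ 1/K², so P_cr,new = P_cr,old × (K_old/K_new)² = 1950 × (0.5/2)²
= 1950 × 0.06250 = 122 kN

P_cr ≈ 122 kN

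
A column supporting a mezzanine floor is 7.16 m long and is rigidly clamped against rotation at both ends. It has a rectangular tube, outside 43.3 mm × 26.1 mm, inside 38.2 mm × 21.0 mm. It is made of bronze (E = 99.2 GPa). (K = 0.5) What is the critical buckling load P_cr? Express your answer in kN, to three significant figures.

P_cr ≈ 2.65 kN

Weak-axis I_min = (h_o·b_o³ − h_i·b_i³)/12 with b_o = 26.1, b_i = 21.00 mm (shorter outer/inner sides).
I_min = (43.3×26.1³ − 38.20×21.00³)/12 = 3.467×10^4 mm⁴
I = 3.467×10^4 mm⁴ = 3.467×10^-8 m⁴
Effective length L_e = K·L = 0.5 × 7.16 = 3.580 m
P_cr = π²EI / L_e² = π² × 99.2×10⁹ × 3.467×10^-8 / 3.580² = 2.649×10^3 N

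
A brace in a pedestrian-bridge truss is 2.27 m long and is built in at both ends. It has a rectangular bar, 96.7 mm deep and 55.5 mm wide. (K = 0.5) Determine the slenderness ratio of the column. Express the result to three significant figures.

λ ≈ 70.8

For a rectangle r_min = b/√12 = 55.5/√12 = 16.02 mm
L_e = K·L = 0.5 × 2.27 m = 1.135 m = 1135.0 mm
λ = L_e / r_min = 1135.0 / 16.02 = 70.8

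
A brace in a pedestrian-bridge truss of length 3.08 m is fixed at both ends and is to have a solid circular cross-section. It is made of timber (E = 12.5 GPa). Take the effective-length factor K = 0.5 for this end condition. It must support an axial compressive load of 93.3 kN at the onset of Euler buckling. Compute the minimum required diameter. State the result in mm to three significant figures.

L_e = K·L = 0.5 × 3.08 = 1.540 m
Required I = P_cr·L_e²/(π²E) = 9.330×10^4 × 1.540² / (π² × 1.25×10^10) = 1.794×10^-6 m⁴
I_req = 1.794×10^6 mm⁴
Solid circle: I = πd⁴/64  ⇒  d = (64I/π)^(1/4) = (64×1.794×10^6/π)^(1/4) = 77.7 mm

d ≈ 77.7 mm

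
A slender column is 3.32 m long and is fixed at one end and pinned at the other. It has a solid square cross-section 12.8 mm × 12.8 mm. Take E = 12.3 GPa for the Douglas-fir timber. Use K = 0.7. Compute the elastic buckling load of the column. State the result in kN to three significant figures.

I = a⁴/12 = 12.8⁴/12 = 2.237×10^3 mm⁴
I = 2.237×10^3 mm⁴ = 2.237×10^-9 m⁴
Effective length L_e = K·L = 0.7 × 3.32 = 2.324 m
P_cr = π²EI / L_e² = π² × 12.3×10⁹ × 2.237×10^-9 / 2.324² = 50.28 N

P_cr ≈ 0.0503 kN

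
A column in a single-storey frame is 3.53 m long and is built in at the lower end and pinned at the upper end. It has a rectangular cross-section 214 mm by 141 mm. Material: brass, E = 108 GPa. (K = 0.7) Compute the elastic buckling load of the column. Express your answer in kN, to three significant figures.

P_cr ≈ 8730 kN

Buckling occurs about the weak axis: I_min = h·b³/12 with b = 141 mm (the shorter side).
I_min = 214×141³/12 = 4.999×10^7 mm⁴
I = 4.999×10^7 mm⁴ = 4.999×10^-5 m⁴
Effective length L_e = K·L = 0.7 × 3.53 = 2.471 m
P_cr = π²EI / L_e² = π² × 108×10⁹ × 4.999×10^-5 / 2.471² = 8.727×10^6 N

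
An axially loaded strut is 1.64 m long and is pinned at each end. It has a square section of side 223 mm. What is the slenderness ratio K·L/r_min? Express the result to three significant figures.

For a square r = a/√12 = 223/√12 = 64.37 mm
L_e = K·L = 1 × 1.64 m = 1.640 m = 1640.0 mm
λ = L_e / r_min = 1640.0 / 64.37 = 25.5

λ ≈ 25.5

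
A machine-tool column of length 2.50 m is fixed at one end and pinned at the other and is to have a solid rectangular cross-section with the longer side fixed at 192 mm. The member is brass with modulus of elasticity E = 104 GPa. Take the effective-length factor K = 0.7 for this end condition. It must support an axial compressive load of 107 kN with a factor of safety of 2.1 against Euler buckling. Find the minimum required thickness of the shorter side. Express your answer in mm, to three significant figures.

b ≈ 34.7 mm

Required P_cr = n·P = 2.1 × 107 = 224.7 kN
L_e = K·L = 0.7 × 2.50 = 1.750 m
Required I = P_cr·L_e²/(π²E) = 2.247×10^5 × 1.750² / (π² × 1.04×10^11) = 6.704×10^-7 m⁴
I_req = 6.704×10^5 mm⁴
Rectangle, weak axis: I_min = h·b³/12 with h = 192 mm fixed  ⇒  b = (12I/h)^(1/3) = 34.7 mm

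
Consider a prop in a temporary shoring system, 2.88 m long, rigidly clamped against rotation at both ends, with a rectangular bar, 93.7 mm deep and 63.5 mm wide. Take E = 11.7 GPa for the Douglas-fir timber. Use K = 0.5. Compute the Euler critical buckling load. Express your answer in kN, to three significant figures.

P_cr ≈ 111 kN

Buckling occurs about the weak axis: I_min = h·b³/12 with b = 63.5 mm (the shorter side).
I_min = 93.7×63.5³/12 = 1.999×10^6 mm⁴
I = 1.999×10^6 mm⁴ = 1.999×10^-6 m⁴
Effective length L_e = K·L = 0.5 × 2.88 = 1.440 m
P_cr = π²EI / L_e² = π² × 11.7×10⁹ × 1.999×10^-6 / 1.440² = 1.113×10^5 N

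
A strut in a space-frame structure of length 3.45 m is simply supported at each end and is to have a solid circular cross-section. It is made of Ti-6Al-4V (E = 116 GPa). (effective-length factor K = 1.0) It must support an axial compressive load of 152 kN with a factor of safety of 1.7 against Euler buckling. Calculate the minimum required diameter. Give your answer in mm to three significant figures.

d ≈ 86.0 mm

Required P_cr = n·P = 1.7 × 152 = 258.4 kN
L_e = K·L = 1 × 3.45 = 3.450 m
Required I = P_cr·L_e²/(π²E) = 2.584×10^5 × 3.450² / (π² × 1.16×10^11) = 2.686×10^-6 m⁴
I_req = 2.686×10^6 mm⁴
Solid circle: I = πd⁴/64  ⇒  d = (64I/π)^(1/4) = (64×2.686×10^6/π)^(1/4) = 86.0 mm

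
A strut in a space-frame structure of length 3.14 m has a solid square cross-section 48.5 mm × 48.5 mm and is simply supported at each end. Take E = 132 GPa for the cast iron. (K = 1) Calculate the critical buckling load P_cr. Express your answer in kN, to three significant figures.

I = a⁴/12 = 48.5⁴/12 = 4.611×10^5 mm⁴
I = 4.611×10^5 mm⁴ = 4.611×10^-7 m⁴
Effective length L_e = K·L = 1 × 3.14 = 3.140 m
P_cr = π²EI / L_e² = π² × 132×10⁹ × 4.611×10^-7 / 3.140² = 6.093×10^4 N

P_cr ≈ 60.9 kN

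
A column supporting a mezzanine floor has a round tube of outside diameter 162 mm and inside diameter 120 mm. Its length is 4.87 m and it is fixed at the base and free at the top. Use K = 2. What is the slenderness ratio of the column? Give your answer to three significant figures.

λ ≈ 193

d_o = 162 mm, d_i = 120 mm
I = π(d_o⁴ − d_i⁴)/64 = π(162⁴ − 120.0⁴)/64 = 2.363×10^7 mm⁴
A = 9.302×10^3 mm²;  r_min = √(I/A) = √(2.363×10^7/9.302×10^3) = 50.40 mm
L_e = K·L = 2 × 4.87 m = 9.740 m = 9740.0 mm
λ = L_e / r_min = 9740.0 / 50.40 = 193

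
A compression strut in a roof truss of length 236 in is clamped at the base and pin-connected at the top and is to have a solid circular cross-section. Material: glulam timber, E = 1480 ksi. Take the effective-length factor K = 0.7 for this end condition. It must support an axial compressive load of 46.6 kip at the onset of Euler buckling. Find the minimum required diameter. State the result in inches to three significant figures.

d ≈ 6.49 in

L_e = K·L = 0.7 × 236 = 165.2 in
Required I = P_cr·L_e²/(π²E) = 4.660×10^4 × 165.2² / (π² × 1.48×10^6) = 87.07 in⁴
Solid circle: I = πd⁴/64  ⇒  d = (64I/π)^(1/4) = (64×87.07/π)^(1/4) = 6.49 in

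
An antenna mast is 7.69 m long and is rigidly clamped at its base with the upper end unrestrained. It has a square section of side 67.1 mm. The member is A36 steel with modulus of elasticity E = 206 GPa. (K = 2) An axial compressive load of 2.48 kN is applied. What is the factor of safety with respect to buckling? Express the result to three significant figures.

n ≈ 5.85

I = a⁴/12 = 67.1⁴/12 = 1.689×10^6 mm⁴
I = 1.689×10^6 mm⁴ = 1.689×10^-6 m⁴
Effective length L_e = K·L = 2 × 7.69 = 15.38 m
P_cr = π²EI / L_e² = π² × 206×10⁹ × 1.689×10^-6 / 15.38² = 1.452×10^4 N
Factor of safety n = P_cr / P = 14.520 / 2.48 = 5.85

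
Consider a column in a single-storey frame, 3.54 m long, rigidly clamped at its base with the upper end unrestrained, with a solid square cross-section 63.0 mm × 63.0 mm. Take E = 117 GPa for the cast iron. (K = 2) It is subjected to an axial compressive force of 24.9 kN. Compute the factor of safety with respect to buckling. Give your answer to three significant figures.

I = a⁴/12 = 63.0⁴/12 = 1.313×10^6 mm⁴
I = 1.313×10^6 mm⁴ = 1.313×10^-6 m⁴
Effective length L_e = K·L = 2 × 3.54 = 7.080 m
P_cr = π²EI / L_e² = π² × 117×10⁹ × 1.313×10^-6 / 7.080² = 3.024×10^4 N
Factor of safety n = P_cr / P = 30.241 / 24.9 = 1.21

n ≈ 1.21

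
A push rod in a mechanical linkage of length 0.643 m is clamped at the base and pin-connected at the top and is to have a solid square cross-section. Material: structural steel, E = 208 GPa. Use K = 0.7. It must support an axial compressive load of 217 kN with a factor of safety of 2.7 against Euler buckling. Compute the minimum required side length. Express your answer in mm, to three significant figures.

a ≈ 28.9 mm

Required P_cr = n·P = 2.7 × 217 = 585.9 kN
L_e = K·L = 0.7 × 0.643 = 0.4501 m
Required I = P_cr·L_e²/(π²E) = 5.859×10^5 × 0.4501² / (π² × 2.08×10^11) = 5.782×10^-8 m⁴
I_req = 5.782×10^4 mm⁴
Solid square: I = a⁴/12  ⇒  a = (12I)^(1/4) = (12×5.782×10^4)^(1/4) = 28.9 mm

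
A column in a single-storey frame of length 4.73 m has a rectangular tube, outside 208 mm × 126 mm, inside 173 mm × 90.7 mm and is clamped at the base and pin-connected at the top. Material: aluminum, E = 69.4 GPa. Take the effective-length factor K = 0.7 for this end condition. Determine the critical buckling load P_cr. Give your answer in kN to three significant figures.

P_cr ≈ 1490 kN

Weak-axis I_min = (h_o·b_o³ − h_i·b_i³)/12 with b_o = 126, b_i = 90.70 mm (shorter outer/inner sides).
I_min = (208×126³ − 173.0×90.70³)/12 = 2.392×10^7 mm⁴
I = 2.392×10^7 mm⁴ = 2.392×10^-5 m⁴
Effective length L_e = K·L = 0.7 × 4.73 = 3.311 m
P_cr = π²EI / L_e² = π² × 69.4×10⁹ × 2.392×10^-5 / 3.311² = 1.494×10^6 N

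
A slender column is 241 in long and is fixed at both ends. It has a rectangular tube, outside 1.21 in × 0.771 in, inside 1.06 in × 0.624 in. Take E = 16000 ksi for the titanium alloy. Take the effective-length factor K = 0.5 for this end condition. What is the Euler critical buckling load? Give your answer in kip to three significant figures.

P_cr ≈ 0.269 kip

Weak-axis I_min = (h_o·b_o³ − h_i·b_i³)/12 with b_o = 0.771, b_i = 0.6240 in (shorter outer/inner sides).
I_min = (1.21×0.771³ − 1.060×0.6240³)/12 = 2.475×10^-2 in⁴
Effective length L_e = K·L = 0.5 × 241 = 120.5 in
P_cr = π²EI / L_e² = π² × 16000×10³ × 2.475×10^-2 / 120.5² = 269.2 lb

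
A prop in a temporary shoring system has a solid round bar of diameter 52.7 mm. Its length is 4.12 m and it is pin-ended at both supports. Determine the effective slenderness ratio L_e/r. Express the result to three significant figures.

For a solid circle r = d/4 = 52.7/4 = 13.18 mm
L_e = K·L = 1 × 4.12 m = 4.120 m = 4120.0 mm
λ = L_e / r_min = 4120.0 / 13.18 = 313

λ ≈ 313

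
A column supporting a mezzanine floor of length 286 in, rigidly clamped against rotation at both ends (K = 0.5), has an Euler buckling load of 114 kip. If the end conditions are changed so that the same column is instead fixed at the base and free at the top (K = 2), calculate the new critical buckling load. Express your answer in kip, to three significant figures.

P_cr ≈ 7.12 kip

P_cr ∝ 1/K², so P_cr,new = P_cr,old × (K_old/K_new)² = 114 × (0.5/2)²
= 114 × 0.06250 = 7.12 kip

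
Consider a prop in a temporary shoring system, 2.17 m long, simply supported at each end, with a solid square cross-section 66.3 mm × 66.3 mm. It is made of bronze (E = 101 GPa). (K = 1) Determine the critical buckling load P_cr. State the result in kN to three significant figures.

I = a⁴/12 = 66.3⁴/12 = 1.610×10^6 mm⁴
I = 1.610×10^6 mm⁴ = 1.610×10^-6 m⁴
Effective length L_e = K·L = 1 × 2.17 = 2.170 m
P_cr = π²EI / L_e² = π² × 101×10⁹ × 1.610×10^-6 / 2.170² = 3.409×10^5 N

P_cr ≈ 341 kN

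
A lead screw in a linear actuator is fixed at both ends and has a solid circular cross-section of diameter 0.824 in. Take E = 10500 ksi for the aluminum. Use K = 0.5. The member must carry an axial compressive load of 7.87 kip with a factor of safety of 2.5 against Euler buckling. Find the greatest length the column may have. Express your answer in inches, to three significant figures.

I = πd⁴/64 = π×0.824⁴/64 = 2.263×10^-2 in⁴
Required critical load P_cr = n·P = 2.5 × 7.87 = 19.68 kip = 1.968×10^4 lb
From P_cr = π²EI/(K·L)²:  L = (1/K)·√(π²EI/P_cr) = (1/0.5)·√(π²×1.05×10^7×2.263×10^-2/1.968×10^4)
L = 21.8 in

L_max ≈ 21.8 in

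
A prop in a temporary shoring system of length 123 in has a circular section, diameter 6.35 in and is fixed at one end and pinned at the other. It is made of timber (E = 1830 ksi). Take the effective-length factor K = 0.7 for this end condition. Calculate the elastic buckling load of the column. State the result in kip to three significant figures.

I = πd⁴/64 = π×6.35⁴/64 = 79.81 in⁴
Effective length L_e = K·L = 0.7 × 123 = 86.10 in
P_cr = π²EI / L_e² = π² × 1830×10³ × 79.81 / 86.10² = 1.945×10^5 lb

P_cr ≈ 194 kip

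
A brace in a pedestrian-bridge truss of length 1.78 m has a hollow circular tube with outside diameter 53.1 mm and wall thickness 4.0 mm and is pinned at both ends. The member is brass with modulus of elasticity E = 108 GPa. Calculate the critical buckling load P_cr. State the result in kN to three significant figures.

Inner diameter d_i = 53.1 − 2×4.0 = 45.10 mm
I = π(d_o⁴ − d_i⁴)/64 = π(53.1⁴ − 45.10⁴)/64 = 1.872×10^5 mm⁴
I = 1.872×10^5 mm⁴ = 1.872×10^-7 m⁴
Effective length L_e = K·L = 1 × 1.78 = 1.780 m
P_cr = π²EI / L_e² = π² × 108×10⁹ × 1.872×10^-7 / 1.780² = 6.297×10^4 N

P_cr ≈ 63.0 kN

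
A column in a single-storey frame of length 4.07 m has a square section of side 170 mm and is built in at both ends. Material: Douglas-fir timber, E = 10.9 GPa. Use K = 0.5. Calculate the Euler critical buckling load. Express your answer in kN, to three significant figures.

I = a⁴/12 = 170⁴/12 = 6.960×10^7 mm⁴
I = 6.960×10^7 mm⁴ = 6.960×10^-5 m⁴
Effective length L_e = K·L = 0.5 × 4.07 = 2.035 m
P_cr = π²EI / L_e² = π² × 10.9×10⁹ × 6.960×10^-5 / 2.035² = 1.808×10^6 N

P_cr ≈ 1810 kN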